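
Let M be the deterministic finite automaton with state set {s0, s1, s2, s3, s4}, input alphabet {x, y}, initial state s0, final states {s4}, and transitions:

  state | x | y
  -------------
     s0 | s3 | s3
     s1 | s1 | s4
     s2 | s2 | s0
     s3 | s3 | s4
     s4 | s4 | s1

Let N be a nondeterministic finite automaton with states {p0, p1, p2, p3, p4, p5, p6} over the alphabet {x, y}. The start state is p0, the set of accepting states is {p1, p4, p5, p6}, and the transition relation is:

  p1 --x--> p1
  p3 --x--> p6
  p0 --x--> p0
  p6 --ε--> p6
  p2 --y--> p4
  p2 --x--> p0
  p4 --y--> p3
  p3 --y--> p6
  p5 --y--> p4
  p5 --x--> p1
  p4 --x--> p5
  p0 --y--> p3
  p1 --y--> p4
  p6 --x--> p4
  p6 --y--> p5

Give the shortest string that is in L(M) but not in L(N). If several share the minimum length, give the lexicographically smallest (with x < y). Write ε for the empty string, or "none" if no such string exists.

xy

The string xy is accepted by M but not by N.
No shorter string lies in the difference, and xy is the lexicographically first length-2 string in L(M) \ L(N).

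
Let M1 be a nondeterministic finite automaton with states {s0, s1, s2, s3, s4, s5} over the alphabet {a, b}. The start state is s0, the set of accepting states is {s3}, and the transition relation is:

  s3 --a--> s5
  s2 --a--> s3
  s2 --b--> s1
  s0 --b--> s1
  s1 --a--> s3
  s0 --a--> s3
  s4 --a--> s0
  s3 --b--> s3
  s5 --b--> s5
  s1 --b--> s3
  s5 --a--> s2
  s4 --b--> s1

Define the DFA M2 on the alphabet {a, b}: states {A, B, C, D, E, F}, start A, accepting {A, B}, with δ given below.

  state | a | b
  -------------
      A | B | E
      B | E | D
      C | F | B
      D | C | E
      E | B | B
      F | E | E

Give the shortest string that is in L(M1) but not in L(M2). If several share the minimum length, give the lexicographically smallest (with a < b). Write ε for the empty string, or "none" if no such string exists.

The string ab is accepted by M1 but not by M2.
No shorter string lies in the difference, and ab is the lexicographically first length-2 string in L(M1) \ L(M2).

ab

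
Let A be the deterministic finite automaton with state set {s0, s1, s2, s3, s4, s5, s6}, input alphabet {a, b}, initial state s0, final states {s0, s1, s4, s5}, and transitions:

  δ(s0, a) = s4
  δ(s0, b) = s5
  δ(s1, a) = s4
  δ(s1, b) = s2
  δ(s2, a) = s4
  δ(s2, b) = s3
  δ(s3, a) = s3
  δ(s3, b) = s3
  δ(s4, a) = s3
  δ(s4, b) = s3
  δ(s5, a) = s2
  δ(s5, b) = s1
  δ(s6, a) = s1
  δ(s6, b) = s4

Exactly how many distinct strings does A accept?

7

The useful subgraph on states {s0, s1, s2, s4, s5} is acyclic, so L(A) is finite; the longest accepting path visits 5 useful states, giving maximum string length 4.
Counting accepting paths from s0 by length: 1 of length 0, 2 of length 1, 1 of length 2, 2 of length 3, 1 of length 4. Total 7.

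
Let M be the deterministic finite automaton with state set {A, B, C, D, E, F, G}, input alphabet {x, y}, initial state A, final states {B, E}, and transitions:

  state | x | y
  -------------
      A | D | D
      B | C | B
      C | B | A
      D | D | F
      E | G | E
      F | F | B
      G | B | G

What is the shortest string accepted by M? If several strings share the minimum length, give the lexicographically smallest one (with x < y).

xyy

A breadth-first search from A reaches an accepting state first via the path A → D → F → B on input xyy.
No string of length < 3 is accepted (BFS exhausts all shorter strings without reaching an accepting state), and xyy is the lexicographically least accepting string of length 3.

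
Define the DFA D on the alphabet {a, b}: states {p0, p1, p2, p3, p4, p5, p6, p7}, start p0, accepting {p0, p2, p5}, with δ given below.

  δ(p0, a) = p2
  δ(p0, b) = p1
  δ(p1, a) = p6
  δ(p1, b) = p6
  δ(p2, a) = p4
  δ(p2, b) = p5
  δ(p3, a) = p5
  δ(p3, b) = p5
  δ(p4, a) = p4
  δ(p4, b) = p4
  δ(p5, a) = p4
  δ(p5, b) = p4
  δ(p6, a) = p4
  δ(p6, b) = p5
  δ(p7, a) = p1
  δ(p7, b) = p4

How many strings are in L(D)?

5

The useful subgraph on states {p0, p1, p2, p5, p6} is acyclic, so L(D) is finite; the longest accepting path visits 4 useful states, giving maximum string length 3.
Counting accepting paths from p0 by length: 1 of length 0, 1 of length 1, 1 of length 2, 2 of length 3. Total 5.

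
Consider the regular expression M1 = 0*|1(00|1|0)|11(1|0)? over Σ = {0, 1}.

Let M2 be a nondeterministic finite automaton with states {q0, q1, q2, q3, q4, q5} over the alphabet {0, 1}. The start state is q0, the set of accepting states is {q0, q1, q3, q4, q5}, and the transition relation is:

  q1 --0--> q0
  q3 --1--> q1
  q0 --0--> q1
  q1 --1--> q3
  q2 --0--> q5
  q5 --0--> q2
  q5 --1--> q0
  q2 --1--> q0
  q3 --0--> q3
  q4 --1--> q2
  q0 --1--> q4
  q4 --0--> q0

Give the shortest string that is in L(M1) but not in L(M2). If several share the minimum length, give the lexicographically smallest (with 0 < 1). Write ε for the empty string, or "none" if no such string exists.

The string 11 is accepted by M1 but not by M2.
No shorter string lies in the difference, and 11 is the lexicographically first length-2 string in L(M1) \ L(M2).

11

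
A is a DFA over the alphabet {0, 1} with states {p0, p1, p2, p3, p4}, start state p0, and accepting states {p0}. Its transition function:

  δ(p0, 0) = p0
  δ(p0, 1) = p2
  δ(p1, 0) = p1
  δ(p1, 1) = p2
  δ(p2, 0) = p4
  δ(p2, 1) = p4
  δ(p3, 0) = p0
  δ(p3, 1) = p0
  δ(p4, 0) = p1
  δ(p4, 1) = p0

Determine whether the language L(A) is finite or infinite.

State p0 is reachable from the start and can reach an accepting state, and it lies on the cycle p0 → p0.
Traversing that cycle any number of times yields accepted strings of unbounded length, so the language is infinite.

infinite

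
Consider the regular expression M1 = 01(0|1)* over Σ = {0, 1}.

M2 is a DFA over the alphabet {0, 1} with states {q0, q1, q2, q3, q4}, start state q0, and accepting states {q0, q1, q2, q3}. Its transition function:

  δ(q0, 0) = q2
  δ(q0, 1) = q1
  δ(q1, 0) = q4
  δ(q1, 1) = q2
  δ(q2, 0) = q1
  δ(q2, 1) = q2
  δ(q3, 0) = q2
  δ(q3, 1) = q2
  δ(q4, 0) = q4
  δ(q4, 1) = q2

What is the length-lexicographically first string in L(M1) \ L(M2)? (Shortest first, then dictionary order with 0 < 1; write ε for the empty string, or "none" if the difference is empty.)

0100

The string 0100 is accepted by M1 but not by M2.
No shorter string lies in the difference, and 0100 is the lexicographically first length-4 string in L(M1) \ L(M2).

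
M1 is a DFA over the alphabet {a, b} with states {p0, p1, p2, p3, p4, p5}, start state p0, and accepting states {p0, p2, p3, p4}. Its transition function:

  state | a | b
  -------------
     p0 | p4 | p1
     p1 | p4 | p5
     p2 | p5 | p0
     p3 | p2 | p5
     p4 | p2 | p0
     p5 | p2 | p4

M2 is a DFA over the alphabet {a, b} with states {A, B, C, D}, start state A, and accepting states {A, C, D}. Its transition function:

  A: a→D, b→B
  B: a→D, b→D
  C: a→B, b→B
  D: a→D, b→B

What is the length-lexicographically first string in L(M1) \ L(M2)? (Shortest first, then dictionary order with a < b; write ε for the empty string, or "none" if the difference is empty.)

ab

The string ab is accepted by M1 but not by M2.
No shorter string lies in the difference, and ab is the lexicographically first length-2 string in L(M1) \ L(M2).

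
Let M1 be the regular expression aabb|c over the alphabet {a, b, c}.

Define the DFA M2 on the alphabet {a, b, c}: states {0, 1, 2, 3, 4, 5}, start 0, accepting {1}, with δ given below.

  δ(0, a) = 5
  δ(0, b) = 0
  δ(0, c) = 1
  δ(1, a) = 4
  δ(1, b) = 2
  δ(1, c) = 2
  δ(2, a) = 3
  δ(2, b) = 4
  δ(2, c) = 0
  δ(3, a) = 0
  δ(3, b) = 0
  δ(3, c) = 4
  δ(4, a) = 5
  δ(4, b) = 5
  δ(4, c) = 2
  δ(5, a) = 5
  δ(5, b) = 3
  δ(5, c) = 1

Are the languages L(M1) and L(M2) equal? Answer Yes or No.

No

The string aabb is accepted by M1 but rejected by M2.
So L(M1) ≠ L(M2).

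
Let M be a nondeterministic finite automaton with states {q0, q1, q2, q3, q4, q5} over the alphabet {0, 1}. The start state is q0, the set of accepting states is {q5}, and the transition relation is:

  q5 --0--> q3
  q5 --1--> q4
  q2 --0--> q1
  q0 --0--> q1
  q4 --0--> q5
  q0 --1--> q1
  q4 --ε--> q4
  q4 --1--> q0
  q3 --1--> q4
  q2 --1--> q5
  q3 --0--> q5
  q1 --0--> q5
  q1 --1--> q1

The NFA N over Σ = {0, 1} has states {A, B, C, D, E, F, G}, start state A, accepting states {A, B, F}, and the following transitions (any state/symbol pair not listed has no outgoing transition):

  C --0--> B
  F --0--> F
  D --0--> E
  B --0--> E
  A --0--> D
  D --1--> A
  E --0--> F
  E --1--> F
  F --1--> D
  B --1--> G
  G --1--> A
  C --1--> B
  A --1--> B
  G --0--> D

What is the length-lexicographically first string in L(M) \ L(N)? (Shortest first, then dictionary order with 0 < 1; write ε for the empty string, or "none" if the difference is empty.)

00

The string 00 is accepted by M but not by N.
No shorter string lies in the difference, and 00 is the lexicographically first length-2 string in L(M) \ L(N).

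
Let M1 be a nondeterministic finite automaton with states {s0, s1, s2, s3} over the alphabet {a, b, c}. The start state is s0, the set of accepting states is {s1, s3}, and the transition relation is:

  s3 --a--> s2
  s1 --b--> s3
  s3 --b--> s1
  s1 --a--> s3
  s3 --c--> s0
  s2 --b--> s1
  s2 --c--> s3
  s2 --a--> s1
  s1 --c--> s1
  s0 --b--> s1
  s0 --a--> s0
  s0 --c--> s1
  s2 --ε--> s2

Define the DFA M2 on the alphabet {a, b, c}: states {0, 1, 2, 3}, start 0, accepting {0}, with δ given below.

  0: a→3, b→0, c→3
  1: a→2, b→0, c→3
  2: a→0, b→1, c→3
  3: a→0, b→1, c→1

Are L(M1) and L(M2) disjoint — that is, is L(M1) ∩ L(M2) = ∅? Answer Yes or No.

The string b is accepted by both M1 and M2.
Hence L(M1) ∩ L(M2) ≠ ∅.

No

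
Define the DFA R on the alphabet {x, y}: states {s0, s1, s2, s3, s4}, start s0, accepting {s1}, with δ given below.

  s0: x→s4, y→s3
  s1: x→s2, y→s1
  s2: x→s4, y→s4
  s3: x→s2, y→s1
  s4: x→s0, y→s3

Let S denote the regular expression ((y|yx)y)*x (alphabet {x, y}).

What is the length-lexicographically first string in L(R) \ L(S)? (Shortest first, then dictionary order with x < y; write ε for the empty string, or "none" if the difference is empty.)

yy

The string yy is accepted by R but not by S.
No shorter string lies in the difference, and yy is the lexicographically first length-2 string in L(R) \ L(S).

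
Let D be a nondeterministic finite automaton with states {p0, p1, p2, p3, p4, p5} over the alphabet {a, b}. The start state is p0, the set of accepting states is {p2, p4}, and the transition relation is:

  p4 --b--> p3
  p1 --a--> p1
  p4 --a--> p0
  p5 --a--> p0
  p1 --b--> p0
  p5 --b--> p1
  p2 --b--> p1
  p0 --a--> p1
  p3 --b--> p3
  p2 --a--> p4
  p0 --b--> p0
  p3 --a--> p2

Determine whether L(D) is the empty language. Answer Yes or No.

Yes

The states reachable from the start state are {p0, p1}.
None of the accepting states {p2, p4} is reachable, so no string is accepted and L(D) = ∅.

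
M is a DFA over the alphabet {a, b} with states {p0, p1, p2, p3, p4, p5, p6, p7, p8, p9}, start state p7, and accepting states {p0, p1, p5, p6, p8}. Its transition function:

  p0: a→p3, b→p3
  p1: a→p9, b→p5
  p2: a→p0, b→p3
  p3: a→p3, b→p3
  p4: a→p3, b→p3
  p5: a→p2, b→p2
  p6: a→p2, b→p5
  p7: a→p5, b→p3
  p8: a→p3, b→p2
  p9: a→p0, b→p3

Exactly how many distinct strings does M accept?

3

The useful subgraph on states {p0, p2, p5, p7} is acyclic, so L(M) is finite; the longest accepting path visits 4 useful states, giving maximum string length 3.
Counting accepting paths from p7 by length: 1 of length 1, 2 of length 3. Total 3.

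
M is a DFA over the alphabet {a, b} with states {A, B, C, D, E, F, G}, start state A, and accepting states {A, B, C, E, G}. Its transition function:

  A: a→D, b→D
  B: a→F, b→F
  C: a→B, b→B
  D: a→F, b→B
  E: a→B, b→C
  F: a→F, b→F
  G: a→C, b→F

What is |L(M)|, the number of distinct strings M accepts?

3

The useful subgraph on states {A, B, D} is acyclic, so L(M) is finite; the longest accepting path visits 3 useful states, giving maximum string length 2.
Counting accepting paths from A by length: 1 of length 0, 2 of length 2. Total 3.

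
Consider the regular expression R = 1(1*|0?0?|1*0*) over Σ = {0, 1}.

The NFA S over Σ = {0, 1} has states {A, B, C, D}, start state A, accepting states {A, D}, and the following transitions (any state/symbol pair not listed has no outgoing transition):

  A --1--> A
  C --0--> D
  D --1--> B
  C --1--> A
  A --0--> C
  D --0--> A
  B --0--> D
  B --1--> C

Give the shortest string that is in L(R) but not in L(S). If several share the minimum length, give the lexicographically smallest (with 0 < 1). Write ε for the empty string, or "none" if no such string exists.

10

The string 10 is accepted by R but not by S.
No shorter string lies in the difference, and 10 is the lexicographically first length-2 string in L(R) \ L(S).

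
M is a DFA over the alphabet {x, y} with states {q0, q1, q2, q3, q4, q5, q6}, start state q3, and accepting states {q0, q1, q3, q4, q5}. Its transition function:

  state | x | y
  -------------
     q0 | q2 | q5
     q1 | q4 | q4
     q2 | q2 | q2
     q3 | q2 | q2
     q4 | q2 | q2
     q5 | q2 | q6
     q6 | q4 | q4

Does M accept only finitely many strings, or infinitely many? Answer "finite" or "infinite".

The useful states (reachable from q3 and able to reach an accepting state) are {q3}.
Restricted to these states the transition graph has no cycle, so every accepting path has bounded length and L is finite.

finite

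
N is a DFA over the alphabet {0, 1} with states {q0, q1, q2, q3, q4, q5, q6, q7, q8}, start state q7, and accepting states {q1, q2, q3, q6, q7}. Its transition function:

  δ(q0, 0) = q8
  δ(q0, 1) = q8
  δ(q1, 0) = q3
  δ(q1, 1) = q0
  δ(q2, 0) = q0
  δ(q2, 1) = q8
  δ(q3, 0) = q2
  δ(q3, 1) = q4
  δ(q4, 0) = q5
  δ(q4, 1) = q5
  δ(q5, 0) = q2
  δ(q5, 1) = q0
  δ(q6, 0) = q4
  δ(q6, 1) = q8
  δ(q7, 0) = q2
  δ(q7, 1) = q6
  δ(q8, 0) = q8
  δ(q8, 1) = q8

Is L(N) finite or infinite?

The useful states (reachable from q7 and able to reach an accepting state) are {q2, q4, q5, q6, q7}.
Restricted to these states the transition graph has no cycle, so every accepting path has bounded length and L is finite.

finite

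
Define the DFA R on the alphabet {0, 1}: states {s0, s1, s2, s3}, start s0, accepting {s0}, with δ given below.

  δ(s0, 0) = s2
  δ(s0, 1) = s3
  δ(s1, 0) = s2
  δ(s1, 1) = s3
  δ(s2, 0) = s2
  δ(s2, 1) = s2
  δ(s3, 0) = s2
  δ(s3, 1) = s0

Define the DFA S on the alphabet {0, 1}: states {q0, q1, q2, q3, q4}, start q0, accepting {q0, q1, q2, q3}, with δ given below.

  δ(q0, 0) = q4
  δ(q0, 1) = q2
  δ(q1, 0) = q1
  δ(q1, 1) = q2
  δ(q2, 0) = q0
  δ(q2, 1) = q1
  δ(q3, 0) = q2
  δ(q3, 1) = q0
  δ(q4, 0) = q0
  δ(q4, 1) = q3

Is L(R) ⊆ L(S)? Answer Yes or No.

Exploring the product automaton R × S from the start pair (s0, q0), following both machines on each input symbol, reaches 8 state pairs: (s0, q0), (s2, q4), (s3, q2), (s2, q0), (s2, q3), (s0, q1), (s2, q2), (s2, q1).
R accepts in {s0} and S accepts in {q0, q1, q2, q3}. The reachable pairs whose R-component is accepting are (s0, q0), (s0, q1); in each of them the S-component is accepting too, so the product for L(R) \ L(S) (R-component accepting, S-component rejecting) has no reachable accepting pair and the difference is empty.
Hence every string in L(R) is also in L(S).

Yes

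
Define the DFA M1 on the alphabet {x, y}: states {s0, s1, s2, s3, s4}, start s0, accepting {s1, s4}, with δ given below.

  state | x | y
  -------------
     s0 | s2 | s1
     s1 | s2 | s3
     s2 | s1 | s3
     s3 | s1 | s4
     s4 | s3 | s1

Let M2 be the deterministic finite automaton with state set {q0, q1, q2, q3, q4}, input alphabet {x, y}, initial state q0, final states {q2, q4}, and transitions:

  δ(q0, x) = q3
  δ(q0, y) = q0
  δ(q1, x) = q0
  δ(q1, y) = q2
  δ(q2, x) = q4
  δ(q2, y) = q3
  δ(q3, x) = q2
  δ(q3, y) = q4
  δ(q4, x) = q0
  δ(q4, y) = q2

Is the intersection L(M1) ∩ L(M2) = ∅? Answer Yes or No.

The string xx is accepted by both M1 and M2.
Hence L(M1) ∩ L(M2) ≠ ∅.

No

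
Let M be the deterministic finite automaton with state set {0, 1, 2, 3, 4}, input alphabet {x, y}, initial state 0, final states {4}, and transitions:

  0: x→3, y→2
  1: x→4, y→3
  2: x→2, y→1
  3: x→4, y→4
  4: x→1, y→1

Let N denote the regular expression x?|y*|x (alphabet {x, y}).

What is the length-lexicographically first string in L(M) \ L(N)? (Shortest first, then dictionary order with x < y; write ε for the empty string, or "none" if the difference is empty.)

xx

The string xx is accepted by M but not by N.
No shorter string lies in the difference, and xx is the lexicographically first length-2 string in L(M) \ L(N).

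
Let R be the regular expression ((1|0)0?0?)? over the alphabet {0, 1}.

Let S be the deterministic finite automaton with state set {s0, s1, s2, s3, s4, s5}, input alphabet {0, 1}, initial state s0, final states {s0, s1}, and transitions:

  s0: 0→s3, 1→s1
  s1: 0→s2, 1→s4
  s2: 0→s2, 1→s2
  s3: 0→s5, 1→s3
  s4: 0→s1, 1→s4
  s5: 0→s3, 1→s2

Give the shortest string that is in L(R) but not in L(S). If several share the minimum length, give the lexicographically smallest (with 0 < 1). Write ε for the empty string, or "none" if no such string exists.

The string 0 is accepted by R but not by S.
No shorter string lies in the difference, and 0 is the lexicographically first length-1 string in L(R) \ L(S).

0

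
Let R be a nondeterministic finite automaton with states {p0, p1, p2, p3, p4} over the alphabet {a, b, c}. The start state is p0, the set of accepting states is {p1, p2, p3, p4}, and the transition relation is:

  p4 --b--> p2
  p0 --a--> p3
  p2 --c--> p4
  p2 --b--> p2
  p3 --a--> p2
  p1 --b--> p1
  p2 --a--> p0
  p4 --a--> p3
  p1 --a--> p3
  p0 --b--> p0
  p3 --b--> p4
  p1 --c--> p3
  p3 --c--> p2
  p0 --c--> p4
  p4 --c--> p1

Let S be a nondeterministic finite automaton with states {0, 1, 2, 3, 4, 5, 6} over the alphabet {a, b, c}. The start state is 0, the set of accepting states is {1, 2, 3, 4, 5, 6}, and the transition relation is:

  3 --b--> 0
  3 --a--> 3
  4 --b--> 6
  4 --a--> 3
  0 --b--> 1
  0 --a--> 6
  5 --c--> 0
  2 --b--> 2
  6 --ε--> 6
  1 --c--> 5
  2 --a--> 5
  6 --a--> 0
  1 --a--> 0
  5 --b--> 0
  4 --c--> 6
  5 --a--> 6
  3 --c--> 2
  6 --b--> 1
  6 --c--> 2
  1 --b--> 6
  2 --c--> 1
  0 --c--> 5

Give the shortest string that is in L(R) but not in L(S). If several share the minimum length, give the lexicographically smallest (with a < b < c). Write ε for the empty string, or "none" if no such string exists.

aa

The string aa is accepted by R but not by S.
No shorter string lies in the difference, and aa is the lexicographically first length-2 string in L(R) \ L(S).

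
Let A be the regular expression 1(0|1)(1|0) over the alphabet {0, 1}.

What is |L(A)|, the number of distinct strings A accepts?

4

The expression has no Kleene star, so L(A) is finite. Expanding the alternatives gives {100, 101, 110, 111}.
That is 4 of length 3: 4 strings in all.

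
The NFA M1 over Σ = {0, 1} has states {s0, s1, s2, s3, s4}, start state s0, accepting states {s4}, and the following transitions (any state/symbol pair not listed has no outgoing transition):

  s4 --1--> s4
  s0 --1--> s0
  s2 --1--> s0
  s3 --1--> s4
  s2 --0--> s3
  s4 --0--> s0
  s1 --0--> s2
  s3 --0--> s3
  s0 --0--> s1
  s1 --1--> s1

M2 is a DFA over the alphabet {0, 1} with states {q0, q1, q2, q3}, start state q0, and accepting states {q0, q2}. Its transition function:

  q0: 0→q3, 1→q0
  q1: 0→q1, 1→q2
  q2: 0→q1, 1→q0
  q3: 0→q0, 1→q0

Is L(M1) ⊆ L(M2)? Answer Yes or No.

Exploring the product automaton M1 × M2 from the start pair (s0, q0), following both machines on each input symbol, reaches 9 state pairs: (s0, q0), (s1, q3), (s2, q0), (s1, q0), (s3, q3), (s2, q3), (s3, q0), (s4, q0), (s0, q3).
M1 accepts in {s4} and M2 accepts in {q0, q2}. The reachable pairs whose M1-component is accepting are (s4, q0); in each of them the M2-component is accepting too, so the product for L(M1) \ L(M2) (M1-component accepting, M2-component rejecting) has no reachable accepting pair and the difference is empty.
Hence every string in L(M1) is also in L(M2).

Yes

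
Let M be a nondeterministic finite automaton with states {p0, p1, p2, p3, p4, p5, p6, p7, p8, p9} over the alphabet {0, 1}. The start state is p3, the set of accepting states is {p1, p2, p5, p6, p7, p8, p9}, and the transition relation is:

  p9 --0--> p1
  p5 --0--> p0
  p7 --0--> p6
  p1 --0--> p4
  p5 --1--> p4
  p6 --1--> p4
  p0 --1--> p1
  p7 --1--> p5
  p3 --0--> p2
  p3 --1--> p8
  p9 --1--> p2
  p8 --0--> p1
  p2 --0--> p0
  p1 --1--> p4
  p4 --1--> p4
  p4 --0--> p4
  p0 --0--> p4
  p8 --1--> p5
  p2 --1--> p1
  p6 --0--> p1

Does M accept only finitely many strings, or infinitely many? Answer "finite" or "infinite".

finite

The useful states (reachable from p3 and able to reach an accepting state) are {p0, p1, p2, p3, p5, p8}.
Restricted to these states the transition graph has no cycle, so every accepting path has bounded length and L is finite.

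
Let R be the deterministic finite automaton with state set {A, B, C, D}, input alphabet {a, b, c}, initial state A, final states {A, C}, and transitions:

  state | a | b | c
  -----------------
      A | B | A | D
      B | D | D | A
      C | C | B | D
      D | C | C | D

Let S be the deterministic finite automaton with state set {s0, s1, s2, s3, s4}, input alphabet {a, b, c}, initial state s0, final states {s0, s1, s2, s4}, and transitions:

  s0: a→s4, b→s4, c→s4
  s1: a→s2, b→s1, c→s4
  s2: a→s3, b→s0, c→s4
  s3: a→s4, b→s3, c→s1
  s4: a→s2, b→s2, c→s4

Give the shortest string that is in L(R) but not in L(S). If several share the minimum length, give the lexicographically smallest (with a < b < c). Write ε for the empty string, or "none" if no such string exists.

The string aaa is accepted by R but not by S.
No shorter string lies in the difference, and aaa is the lexicographically first length-3 string in L(R) \ L(S).

aaa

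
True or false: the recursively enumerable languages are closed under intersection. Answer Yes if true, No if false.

Yes

Run the recogniser for L₁; if it accepts, run the recogniser for L₂ and accept if that accepts too. If either runs forever the input is never accepted, which is all a recogniser needs.
So the recursively enumerable languages are closed under intersection.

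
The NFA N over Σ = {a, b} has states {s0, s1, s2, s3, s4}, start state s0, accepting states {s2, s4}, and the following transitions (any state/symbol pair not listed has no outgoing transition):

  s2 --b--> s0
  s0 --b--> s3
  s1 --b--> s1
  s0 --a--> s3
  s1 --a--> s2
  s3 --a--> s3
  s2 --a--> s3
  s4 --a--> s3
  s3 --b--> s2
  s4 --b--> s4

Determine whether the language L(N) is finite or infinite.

State s0 is reachable from the start and can reach an accepting state, and it lies on the cycle s0 → s3 → s2 → s0.
Traversing that cycle any number of times yields accepted strings of unbounded length, so the language is infinite.

infinite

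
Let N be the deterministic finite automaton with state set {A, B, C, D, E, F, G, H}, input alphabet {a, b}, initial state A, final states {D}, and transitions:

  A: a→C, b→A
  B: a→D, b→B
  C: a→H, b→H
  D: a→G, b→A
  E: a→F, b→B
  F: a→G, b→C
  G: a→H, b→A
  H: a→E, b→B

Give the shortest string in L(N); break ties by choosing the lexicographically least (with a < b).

A breadth-first search from A reaches an accepting state first via the path A → C → H → B → D on input aaba.
No string of length < 4 is accepted (BFS exhausts all shorter strings without reaching an accepting state), and aaba is the lexicographically least accepting string of length 4.

aaba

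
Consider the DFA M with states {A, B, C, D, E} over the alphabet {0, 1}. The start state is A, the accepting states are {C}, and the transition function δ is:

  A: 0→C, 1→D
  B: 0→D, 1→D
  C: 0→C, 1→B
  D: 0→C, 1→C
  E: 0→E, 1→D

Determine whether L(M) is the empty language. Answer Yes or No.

The string 0 is accepted: the run A → C ends in the accepting state C.
Since at least one string is accepted, L(M) is not empty.

No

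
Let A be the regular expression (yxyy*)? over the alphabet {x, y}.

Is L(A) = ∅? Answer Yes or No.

The empty string ε matches the expression, so it belongs to L(A).
Since L(A) contains at least one string, it is not empty.

No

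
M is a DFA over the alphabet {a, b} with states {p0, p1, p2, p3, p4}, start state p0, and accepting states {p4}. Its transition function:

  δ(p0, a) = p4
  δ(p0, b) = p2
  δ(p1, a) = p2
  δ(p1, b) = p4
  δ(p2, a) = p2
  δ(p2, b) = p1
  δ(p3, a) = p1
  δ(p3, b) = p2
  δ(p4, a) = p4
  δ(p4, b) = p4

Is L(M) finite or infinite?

infinite

State p2 is reachable from the start and can reach an accepting state, and it lies on the cycle p2 → p1 → p2.
Traversing that cycle any number of times yields accepted strings of unbounded length, so the language is infinite.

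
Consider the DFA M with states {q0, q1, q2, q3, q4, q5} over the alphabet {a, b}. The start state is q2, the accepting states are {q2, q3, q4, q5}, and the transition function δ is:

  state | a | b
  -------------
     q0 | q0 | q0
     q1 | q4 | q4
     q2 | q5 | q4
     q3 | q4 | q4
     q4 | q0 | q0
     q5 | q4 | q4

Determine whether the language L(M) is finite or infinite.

finite

The useful states (reachable from q2 and able to reach an accepting state) are {q2, q4, q5}.
Restricted to these states the transition graph has no cycle, so every accepting path has bounded length and L is finite.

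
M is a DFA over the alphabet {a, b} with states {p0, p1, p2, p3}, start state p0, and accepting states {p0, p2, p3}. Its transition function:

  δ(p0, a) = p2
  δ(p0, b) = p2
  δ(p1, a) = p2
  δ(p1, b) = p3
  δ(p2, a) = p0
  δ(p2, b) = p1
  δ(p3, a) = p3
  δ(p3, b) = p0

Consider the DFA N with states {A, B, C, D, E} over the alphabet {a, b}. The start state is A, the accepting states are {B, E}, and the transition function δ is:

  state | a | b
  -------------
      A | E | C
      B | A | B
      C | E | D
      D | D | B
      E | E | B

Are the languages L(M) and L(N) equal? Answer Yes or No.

The empty string ε is accepted by M but rejected by N.
So L(M) ≠ L(N).

No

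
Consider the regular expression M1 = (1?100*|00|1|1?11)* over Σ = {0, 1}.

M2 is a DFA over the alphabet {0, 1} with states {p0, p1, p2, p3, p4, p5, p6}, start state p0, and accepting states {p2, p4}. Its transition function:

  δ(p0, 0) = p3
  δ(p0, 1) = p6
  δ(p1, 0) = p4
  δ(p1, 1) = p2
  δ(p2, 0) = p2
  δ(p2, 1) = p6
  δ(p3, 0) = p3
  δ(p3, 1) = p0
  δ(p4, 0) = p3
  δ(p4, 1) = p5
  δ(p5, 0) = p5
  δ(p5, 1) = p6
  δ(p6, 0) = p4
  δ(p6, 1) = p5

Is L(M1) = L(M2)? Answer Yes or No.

The empty string ε is accepted by M1 but rejected by M2.
So L(M1) ≠ L(M2).

No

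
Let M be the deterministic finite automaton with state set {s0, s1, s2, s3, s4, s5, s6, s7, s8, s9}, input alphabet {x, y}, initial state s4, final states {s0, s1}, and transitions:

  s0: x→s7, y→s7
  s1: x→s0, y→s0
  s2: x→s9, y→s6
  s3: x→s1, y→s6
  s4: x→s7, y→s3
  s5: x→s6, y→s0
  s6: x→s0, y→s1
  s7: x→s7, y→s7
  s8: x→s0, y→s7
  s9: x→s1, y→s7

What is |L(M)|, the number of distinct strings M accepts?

The useful subgraph on states {s0, s1, s3, s4, s6} is acyclic, so L(M) is finite; the longest accepting path visits 5 useful states, giving maximum string length 4.
Counting accepting paths from s4 by length: 1 of length 2, 4 of length 3, 2 of length 4. Total 7.

7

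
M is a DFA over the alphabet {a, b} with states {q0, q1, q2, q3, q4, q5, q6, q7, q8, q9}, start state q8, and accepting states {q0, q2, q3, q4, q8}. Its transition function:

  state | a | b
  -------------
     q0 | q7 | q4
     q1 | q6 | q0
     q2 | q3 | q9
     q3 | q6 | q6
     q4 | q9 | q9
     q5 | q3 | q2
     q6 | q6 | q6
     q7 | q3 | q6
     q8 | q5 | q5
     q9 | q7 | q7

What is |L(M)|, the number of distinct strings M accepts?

The useful subgraph on states {q2, q3, q5, q7, q8, q9} is acyclic, so L(M) is finite; the longest accepting path visits 6 useful states, giving maximum string length 5.
Counting accepting paths from q8 by length: 1 of length 0, 4 of length 2, 2 of length 3, 4 of length 5. Total 11.

11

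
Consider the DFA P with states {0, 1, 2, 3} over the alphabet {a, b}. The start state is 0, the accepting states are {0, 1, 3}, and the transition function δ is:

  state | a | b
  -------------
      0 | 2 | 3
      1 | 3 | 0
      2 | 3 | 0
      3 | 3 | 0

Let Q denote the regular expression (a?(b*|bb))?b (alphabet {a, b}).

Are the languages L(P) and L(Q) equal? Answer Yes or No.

The empty string ε is accepted by P but rejected by Q.
So L(P) ≠ L(Q).

No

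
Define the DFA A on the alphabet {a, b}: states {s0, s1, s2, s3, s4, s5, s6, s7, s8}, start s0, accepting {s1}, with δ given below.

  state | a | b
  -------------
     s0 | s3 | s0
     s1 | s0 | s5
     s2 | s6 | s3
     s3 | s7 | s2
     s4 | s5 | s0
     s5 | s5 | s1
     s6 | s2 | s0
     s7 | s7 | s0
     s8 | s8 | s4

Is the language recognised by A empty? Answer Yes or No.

The states reachable from the start state are {s0, s2, s3, s6, s7}.
None of the accepting states {s1} is reachable, so no string is accepted and L(A) = ∅.

Yes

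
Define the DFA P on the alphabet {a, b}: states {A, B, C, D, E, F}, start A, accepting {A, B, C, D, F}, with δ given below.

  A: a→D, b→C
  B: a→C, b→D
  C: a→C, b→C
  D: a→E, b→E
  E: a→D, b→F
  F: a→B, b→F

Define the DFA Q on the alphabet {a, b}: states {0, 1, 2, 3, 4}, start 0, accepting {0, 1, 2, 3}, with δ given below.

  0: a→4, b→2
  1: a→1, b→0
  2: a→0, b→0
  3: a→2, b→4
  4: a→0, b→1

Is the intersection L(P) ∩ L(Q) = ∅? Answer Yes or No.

No

The empty string ε is accepted by both P and Q.
Hence L(P) ∩ L(Q) ≠ ∅.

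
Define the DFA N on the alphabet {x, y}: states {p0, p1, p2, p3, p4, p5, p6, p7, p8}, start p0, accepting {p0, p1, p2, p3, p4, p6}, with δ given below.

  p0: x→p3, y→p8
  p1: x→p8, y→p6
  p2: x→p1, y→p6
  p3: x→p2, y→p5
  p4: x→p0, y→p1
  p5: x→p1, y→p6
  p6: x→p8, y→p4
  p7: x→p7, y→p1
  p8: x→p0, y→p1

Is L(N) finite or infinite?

infinite

State p0 is reachable from the start and can reach an accepting state, and it lies on the cycle p0 → p8 → p0.
Traversing that cycle any number of times yields accepted strings of unbounded length, so the language is infinite.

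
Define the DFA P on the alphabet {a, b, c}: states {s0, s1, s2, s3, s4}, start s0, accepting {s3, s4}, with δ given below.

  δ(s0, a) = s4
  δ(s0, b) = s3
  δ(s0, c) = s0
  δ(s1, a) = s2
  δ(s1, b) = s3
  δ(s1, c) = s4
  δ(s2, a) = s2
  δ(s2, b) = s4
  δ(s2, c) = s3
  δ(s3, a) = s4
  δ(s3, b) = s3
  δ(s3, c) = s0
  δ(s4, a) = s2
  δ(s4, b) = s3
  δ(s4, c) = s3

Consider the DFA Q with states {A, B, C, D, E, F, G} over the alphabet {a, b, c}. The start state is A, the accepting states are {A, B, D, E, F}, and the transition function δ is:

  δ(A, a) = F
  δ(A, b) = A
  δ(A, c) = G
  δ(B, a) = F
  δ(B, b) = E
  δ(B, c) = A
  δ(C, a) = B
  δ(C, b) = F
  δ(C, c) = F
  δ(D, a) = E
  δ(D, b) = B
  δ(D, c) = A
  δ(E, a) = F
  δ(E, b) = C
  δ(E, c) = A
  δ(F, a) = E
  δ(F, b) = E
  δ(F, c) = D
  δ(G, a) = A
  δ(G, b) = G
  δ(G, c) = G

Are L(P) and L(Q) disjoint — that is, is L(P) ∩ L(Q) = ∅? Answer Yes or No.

No

The string a is accepted by both P and Q.
Hence L(P) ∩ L(Q) ≠ ∅.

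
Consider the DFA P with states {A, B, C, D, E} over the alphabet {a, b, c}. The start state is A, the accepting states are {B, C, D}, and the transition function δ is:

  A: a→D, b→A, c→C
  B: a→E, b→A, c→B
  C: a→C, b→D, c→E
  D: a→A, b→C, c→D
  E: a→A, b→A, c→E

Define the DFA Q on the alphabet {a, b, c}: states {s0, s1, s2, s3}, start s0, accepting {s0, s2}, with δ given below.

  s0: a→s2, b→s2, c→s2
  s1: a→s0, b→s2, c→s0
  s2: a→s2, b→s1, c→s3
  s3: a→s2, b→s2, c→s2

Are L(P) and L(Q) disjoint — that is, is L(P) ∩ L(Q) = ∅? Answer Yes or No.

The string a is accepted by both P and Q.
Hence L(P) ∩ L(Q) ≠ ∅.

No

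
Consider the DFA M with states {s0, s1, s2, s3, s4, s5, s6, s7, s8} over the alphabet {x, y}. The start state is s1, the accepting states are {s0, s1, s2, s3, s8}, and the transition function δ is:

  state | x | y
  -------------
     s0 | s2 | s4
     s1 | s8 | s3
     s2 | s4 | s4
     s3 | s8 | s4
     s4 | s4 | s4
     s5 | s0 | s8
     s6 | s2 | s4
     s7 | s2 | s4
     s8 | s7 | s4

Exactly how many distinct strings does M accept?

The useful subgraph on states {s1, s2, s3, s7, s8} is acyclic, so L(M) is finite; the longest accepting path visits 5 useful states, giving maximum string length 4.
Counting accepting paths from s1 by length: 1 of length 0, 2 of length 1, 1 of length 2, 1 of length 3, 1 of length 4. Total 6.

6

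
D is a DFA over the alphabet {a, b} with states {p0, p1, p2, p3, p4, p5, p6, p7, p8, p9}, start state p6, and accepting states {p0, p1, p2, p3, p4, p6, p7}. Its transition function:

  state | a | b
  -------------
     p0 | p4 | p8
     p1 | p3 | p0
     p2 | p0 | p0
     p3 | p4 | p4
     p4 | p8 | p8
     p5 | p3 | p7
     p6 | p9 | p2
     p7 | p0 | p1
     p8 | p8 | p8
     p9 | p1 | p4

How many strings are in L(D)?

The useful subgraph on states {p0, p1, p2, p3, p4, p6, p9} is acyclic, so L(D) is finite; the longest accepting path visits 5 useful states, giving maximum string length 4.
Counting accepting paths from p6 by length: 1 of length 0, 1 of length 1, 4 of length 2, 4 of length 3, 3 of length 4. Total 13.

13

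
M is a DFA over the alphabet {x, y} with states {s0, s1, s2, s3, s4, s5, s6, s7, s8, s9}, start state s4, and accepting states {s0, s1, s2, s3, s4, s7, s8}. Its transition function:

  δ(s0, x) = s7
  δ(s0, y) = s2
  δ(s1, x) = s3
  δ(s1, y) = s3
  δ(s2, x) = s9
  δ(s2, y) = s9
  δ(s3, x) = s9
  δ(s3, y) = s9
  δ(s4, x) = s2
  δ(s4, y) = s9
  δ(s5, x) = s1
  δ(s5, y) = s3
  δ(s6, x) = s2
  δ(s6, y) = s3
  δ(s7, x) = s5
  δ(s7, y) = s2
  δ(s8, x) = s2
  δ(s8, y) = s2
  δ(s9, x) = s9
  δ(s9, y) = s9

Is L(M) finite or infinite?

finite

The useful states (reachable from s4 and able to reach an accepting state) are {s2, s4}.
Restricted to these states the transition graph has no cycle, so every accepting path has bounded length and L is finite.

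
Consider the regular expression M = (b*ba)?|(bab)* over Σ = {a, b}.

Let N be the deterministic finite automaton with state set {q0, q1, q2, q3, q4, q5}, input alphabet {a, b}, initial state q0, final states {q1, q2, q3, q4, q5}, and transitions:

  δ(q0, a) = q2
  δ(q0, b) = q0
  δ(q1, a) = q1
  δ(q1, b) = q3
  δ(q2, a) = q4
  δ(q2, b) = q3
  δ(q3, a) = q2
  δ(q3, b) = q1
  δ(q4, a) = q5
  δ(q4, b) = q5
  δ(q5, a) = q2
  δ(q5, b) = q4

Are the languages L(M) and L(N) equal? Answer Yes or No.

The empty string ε is accepted by M but rejected by N.
So L(M) ≠ L(N).

No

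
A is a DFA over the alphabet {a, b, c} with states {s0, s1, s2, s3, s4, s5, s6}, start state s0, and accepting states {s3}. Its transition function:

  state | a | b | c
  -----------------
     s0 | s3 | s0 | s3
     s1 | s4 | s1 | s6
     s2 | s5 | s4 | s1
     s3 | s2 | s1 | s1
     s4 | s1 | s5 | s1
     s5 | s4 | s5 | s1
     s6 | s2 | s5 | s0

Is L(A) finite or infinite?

State s0 is reachable from the start and can reach an accepting state, and it lies on the cycle s0 → s0.
Traversing that cycle any number of times yields accepted strings of unbounded length, so the language is infinite.

infinite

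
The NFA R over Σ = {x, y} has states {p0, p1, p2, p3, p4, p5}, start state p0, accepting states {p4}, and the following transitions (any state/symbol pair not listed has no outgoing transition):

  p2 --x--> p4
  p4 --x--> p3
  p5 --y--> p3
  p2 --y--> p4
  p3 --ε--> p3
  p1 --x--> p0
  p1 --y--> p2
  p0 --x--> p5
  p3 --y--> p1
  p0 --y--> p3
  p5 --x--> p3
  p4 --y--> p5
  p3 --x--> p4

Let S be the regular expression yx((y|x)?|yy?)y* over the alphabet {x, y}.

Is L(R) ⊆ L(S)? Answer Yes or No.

The string xxx is in L(R) but not in L(S).
So L(R) ⊄ L(S).

No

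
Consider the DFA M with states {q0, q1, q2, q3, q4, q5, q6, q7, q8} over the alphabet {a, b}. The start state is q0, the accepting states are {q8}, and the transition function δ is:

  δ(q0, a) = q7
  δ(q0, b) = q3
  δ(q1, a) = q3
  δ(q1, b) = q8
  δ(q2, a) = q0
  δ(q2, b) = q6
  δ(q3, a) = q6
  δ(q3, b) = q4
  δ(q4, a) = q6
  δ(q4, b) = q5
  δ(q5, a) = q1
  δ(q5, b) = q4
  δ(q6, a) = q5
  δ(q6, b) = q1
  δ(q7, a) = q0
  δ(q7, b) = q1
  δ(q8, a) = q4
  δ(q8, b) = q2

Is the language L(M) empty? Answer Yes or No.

The string abb is accepted: the run q0 → q7 → q1 → q8 ends in the accepting state q8.
Since at least one string is accepted, L(M) is not empty.

No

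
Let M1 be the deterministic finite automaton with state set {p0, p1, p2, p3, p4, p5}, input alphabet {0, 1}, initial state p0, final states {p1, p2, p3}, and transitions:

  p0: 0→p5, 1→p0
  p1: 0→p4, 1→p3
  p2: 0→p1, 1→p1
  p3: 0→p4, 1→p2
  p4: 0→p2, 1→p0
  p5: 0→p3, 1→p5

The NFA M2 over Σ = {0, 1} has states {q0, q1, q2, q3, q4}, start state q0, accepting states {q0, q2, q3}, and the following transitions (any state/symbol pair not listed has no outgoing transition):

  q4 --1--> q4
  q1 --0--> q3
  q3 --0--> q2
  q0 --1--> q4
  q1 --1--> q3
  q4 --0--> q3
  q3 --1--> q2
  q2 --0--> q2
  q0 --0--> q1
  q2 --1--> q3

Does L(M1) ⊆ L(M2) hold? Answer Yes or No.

Exploring the product automaton M1 × M2 from the start pair (p0, q0), following both machines on each input symbol, reaches 14 state pairs: (p0, q0), (p5, q1), (p0, q4), (p3, q3), (p5, q3), (p4, q2), (p2, q2), (p3, q2), (p5, q2), (p0, q3), (p1, q2), (p1, q3), (p2, q3), (p0, q2).
M1 accepts in {p1, p2, p3} and M2 accepts in {q0, q2, q3}. The reachable pairs whose M1-component is accepting are (p3, q3), (p2, q2), (p3, q2), (p1, q2), (p1, q3), (p2, q3); in each of them the M2-component is accepting too, so the product for L(M1) \ L(M2) (M1-component accepting, M2-component rejecting) has no reachable accepting pair and the difference is empty.
Hence every string in L(M1) is also in L(M2).

Yes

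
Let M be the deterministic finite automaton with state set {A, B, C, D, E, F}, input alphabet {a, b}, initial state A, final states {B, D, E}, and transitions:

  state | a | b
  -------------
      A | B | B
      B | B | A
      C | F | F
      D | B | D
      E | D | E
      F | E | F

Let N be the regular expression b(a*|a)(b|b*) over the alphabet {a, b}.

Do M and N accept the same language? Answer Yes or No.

No

The string a is accepted by M but rejected by N.
So L(M) ≠ L(N).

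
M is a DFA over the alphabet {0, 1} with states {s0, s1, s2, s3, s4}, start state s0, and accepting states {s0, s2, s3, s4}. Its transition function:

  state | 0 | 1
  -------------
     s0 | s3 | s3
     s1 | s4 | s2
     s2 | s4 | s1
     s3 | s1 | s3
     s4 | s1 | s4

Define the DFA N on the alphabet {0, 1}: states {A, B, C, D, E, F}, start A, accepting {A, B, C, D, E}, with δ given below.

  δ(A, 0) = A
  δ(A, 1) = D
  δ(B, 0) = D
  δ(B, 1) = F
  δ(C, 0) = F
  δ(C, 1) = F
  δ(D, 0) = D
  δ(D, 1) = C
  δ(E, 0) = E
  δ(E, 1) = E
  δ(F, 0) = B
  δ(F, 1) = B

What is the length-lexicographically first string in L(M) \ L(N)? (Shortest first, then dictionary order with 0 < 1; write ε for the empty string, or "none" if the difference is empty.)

111

The string 111 is accepted by M but not by N.
No shorter string lies in the difference, and 111 is the lexicographically first length-3 string in L(M) \ L(N).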